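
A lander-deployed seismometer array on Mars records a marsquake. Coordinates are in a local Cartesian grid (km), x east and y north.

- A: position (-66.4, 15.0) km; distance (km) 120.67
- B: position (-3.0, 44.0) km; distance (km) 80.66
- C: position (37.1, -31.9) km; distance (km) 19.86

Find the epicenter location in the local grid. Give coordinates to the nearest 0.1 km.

Circle about each station: (x + 66.4)² + (y − 15.0)² = 120.67²; (x + 3.0)² + (y − 44.0)² = 80.66²; (x − 37.1)² + (y + 31.9)² = 19.86².
Subtracting pairs of circle equations eliminates x²+y² and gives linear equations (the radical axes):
126.8 x + 58.0 y = 5366.25
207.0 x − 93.8 y = 11926.89
Solving the 2×2 system: x ≈ 50.0, y ≈ -16.8 km.

50.0 km east, -16.8 km north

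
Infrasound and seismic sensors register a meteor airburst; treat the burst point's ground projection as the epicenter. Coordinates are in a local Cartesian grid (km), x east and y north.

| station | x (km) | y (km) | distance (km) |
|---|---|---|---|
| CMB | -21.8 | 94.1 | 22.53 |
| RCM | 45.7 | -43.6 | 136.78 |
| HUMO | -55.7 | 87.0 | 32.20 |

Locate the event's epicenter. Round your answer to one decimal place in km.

-27.1 km east, 72.2 km north

Circle about each station: (x + 21.8)² + (y − 94.1)² = 22.53²; (x − 45.7)² + (y + 43.6)² = 136.78²; (x + 55.7)² + (y − 87.0)² = 32.20².
Subtracting pairs of circle equations eliminates x²+y² and gives linear equations (the radical axes):
135.0 x − 275.4 y = -23541.77
-67.8 x − 14.2 y = 812.20
Solving the 2×2 system: x ≈ -27.1, y ≈ 72.2 km.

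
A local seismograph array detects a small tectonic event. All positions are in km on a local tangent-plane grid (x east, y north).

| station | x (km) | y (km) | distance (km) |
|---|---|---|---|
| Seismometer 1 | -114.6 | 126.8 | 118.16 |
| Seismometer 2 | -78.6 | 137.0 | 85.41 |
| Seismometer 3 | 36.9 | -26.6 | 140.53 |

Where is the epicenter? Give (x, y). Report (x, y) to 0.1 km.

Circle about each station: (x + 114.6)² + (y − 126.8)² = 118.16²; (x + 78.6)² + (y − 137.0)² = 85.41²; (x − 36.9)² + (y + 26.6)² = 140.53².
Subtracting the Seismometer 1 equation from the Seismometer 2 and Seismometer 3 equations removes the quadratic terms:
72.0 x + 20.4 y = 2402.48
303.0 x − 306.8 y = -32929.13
Solving the 2×2 system: x ≈ 2.3, y ≈ 109.6 km.

x ≈ 2.3 km, y ≈ 109.6 km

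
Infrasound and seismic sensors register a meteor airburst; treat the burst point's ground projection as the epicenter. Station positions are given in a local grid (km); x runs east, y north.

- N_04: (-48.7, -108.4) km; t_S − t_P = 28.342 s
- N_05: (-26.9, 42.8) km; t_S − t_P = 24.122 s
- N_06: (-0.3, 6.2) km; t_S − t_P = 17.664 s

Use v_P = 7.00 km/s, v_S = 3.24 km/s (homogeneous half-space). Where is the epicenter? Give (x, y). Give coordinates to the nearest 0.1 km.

Distance from S−P lag: d = Δt · v_P v_S / (v_P − v_S) = Δt · (7.00·3.24)/(7.00−3.24) ≈ 6.0319·Δt.
So d_N_04 = 170.96, d_N_05 = 145.50, d_N_06 = 106.55 km.
Circle about each station: (x + 48.7)² + (y + 108.4)² = 170.96²; (x + 26.9)² + (y − 42.8)² = 145.50²; (x + 0.3)² + (y − 6.2)² = 106.55².
Subtracting the N_04 equation from the N_05 and N_06 equations removes the quadratic terms:
43.6 x + 302.4 y = -3509.73
96.8 x + 229.2 y = 3790.70
Solving the 2×2 system: x ≈ 101.2, y ≈ -26.2 km.
Check against N_04 (with the unrounded x, y): √((x + 48.7)²+(y + 108.4)²) = 170.95 ≈ 170.96 km. ✓

(101.2, -26.2)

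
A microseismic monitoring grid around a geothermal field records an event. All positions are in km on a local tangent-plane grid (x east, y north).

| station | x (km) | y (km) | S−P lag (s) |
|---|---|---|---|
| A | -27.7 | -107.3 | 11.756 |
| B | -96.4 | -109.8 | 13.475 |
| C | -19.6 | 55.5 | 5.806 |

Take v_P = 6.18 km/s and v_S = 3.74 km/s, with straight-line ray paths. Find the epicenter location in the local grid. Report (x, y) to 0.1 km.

Distance from S−P lag: d = Δt · v_P v_S / (v_P − v_S) = Δt · (6.18·3.74)/(6.18−3.74) ≈ 9.4726·Δt.
So d_A = 111.36, d_B = 127.64, d_C = 55.00 km.
Circle about each station: (x + 27.7)² + (y + 107.3)² = 111.36²; (x + 96.4)² + (y + 109.8)² = 127.64²; (x + 19.6)² + (y − 55.5)² = 55.00².
Subtracting the A equation from the B and C equations removes the quadratic terms:
-137.4 x − 5.0 y = 5177.50
16.2 x + 325.6 y = 559.88
Solving the 2×2 system: x ≈ -37.8, y ≈ 3.6 km.

-37.8 km east, 3.6 km north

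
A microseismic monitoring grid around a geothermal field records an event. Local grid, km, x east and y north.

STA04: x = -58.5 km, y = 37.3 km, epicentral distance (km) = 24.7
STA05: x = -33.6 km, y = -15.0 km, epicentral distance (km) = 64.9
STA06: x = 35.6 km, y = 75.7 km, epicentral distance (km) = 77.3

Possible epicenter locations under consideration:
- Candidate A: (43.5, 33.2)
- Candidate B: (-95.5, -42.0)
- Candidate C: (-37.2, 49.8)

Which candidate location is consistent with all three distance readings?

Candidate C

For each candidate, compare |candidate − station| to the reported distance:
Candidate A: residuals STA04 77.4, STA05 26.0, STA06 34.1 → max 77.4 km
Candidate B: residuals STA04 62.8, STA05 2.6, STA06 98.9 → max 98.9 km
Candidate C: residuals STA04 0.0, STA05 0.0, STA06 0.0 → max 0.0 km
Only Candidate C has all residuals ≈ 0.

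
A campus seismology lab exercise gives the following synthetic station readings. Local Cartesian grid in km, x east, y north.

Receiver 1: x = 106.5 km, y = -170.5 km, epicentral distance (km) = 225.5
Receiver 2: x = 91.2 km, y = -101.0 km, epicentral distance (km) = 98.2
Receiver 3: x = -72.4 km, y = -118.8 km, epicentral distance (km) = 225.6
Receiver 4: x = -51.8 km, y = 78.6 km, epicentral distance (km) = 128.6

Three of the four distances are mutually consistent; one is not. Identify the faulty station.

Receiver 2

Solve using three stations at a time. Using Receiver 1, Receiver 3, Receiver 4 (subtract circle equations pairwise → linear system) gives (x, y) ≈ (74.2, 52.7).
Distances from that point to each station vs reported:
  Receiver 1: calculated 225.5 vs reported 225.5 → residual 0.0 km
  Receiver 2: calculated 154.6 vs reported 98.2 → residual 56.4 km
  Receiver 3: calculated 225.6 vs reported 225.6 → residual 0.0 km
  Receiver 4: calculated 128.6 vs reported 128.6 → residual 0.0 km
Receiver 1, Receiver 3, Receiver 4 are mutually consistent (residuals ≈ 0); Receiver 2 is off by 56.4 km.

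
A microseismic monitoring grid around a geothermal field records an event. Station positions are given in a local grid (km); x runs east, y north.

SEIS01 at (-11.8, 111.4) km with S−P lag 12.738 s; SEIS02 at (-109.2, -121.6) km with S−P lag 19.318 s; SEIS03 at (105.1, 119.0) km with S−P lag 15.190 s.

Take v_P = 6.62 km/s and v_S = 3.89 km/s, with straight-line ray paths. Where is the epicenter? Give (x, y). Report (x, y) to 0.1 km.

Distance from S−P lag: d = Δt · v_P v_S / (v_P − v_S) = Δt · (6.62·3.89)/(6.62−3.89) ≈ 9.4329·Δt.
So d_SEIS01 = 120.16, d_SEIS02 = 182.22, d_SEIS03 = 143.29 km.
Circle about each station: (x + 11.8)² + (y − 111.4)² = 120.16²; (x + 109.2)² + (y + 121.6)² = 182.22²; (x − 105.1)² + (y − 119.0)² = 143.29².
Subtracting pairs of circle equations eliminates x²+y² and gives linear equations (the radical axes):
-194.8 x − 466.0 y = -4603.70
233.8 x + 15.2 y = 6564.21
Solving the 2×2 system: x ≈ 28.2, y ≈ -1.9 km.

(28.2, -1.9)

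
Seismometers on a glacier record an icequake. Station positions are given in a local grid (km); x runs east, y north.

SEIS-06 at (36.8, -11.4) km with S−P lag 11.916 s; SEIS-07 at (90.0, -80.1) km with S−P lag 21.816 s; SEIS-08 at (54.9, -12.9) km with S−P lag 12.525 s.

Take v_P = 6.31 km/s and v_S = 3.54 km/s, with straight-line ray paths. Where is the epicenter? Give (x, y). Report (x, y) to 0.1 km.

27.1 km east, 84.2 km north

Distance from S−P lag: d = Δt · v_P v_S / (v_P − v_S) = Δt · (6.31·3.54)/(6.31−3.54) ≈ 8.0640·Δt.
So d_SEIS-06 = 96.09, d_SEIS-07 = 175.93, d_SEIS-08 = 101.00 km.
Circle about each station: (x − 36.8)² + (y + 11.4)² = 96.09²; (x − 90.0)² + (y + 80.1)² = 175.93²; (x − 54.9)² + (y + 12.9)² = 101.00².
Subtracting the SEIS-06 equation from the SEIS-07 and SEIS-08 equations removes the quadratic terms:
106.4 x − 137.4 y = -8686.27
36.2 x − 3.0 y = 728.51
Solving the 2×2 system: x ≈ 27.1, y ≈ 84.2 km.
Check against SEIS-06 (with the unrounded x, y): √((x − 36.8)²+(y + 11.4)²) = 96.10 ≈ 96.09 km. ✓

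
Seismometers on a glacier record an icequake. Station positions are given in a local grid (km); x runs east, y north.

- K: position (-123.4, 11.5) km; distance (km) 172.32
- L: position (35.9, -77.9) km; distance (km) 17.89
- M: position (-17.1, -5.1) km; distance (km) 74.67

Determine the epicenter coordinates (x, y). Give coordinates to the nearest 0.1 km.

Circle about each station: (x + 123.4)² + (y − 11.5)² = 172.32²; (x − 35.9)² + (y + 77.9)² = 17.89²; (x + 17.1)² + (y + 5.1)² = 74.67².
Subtracting the K equation from the L and M equations removes the quadratic terms:
318.6 x − 178.8 y = 21371.54
212.6 x − 33.2 y = 9077.18
Solving the 2×2 system: x ≈ 33.3, y ≈ -60.2 km.
Check against K (with the unrounded x, y): √((x + 123.4)²+(y − 11.5)²) = 172.32 ≈ 172.32 km. ✓

(33.3, -60.2)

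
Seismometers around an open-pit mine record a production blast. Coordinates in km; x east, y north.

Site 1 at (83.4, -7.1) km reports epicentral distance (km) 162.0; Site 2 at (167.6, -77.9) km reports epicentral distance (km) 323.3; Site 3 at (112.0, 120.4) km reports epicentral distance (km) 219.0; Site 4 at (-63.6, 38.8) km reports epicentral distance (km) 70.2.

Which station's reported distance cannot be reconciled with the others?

Site 1

Solve using three stations at a time. Using Site 2, Site 3, Site 4 (subtract circle equations pairwise → linear system) gives (x, y) ≈ (-105.5, 95.1).
Distances from that point to each station vs reported:
  Site 1: calculated 214.8 vs reported 162.0 → residual 52.8 km
  Site 2: calculated 323.3 vs reported 323.3 → residual 0.0 km
  Site 3: calculated 219.0 vs reported 219.0 → residual 0.0 km
  Site 4: calculated 70.2 vs reported 70.2 → residual 0.0 km
Site 2, Site 3, Site 4 are mutually consistent (residuals ≈ 0); Site 1 is off by 52.8 km.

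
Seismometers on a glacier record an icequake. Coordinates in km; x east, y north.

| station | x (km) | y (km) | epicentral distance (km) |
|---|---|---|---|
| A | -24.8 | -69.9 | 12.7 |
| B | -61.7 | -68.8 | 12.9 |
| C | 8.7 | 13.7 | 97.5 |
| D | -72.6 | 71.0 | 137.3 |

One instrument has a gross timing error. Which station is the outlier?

A

Solve using three stations at a time. Using B, C, D (subtract circle equations pairwise → linear system) gives (x, y) ≈ (-49.7, -64.4).
Distances from that point to each station vs reported:
  A: calculated 25.5 vs reported 12.7 → residual 12.8 km
  B: calculated 12.8 vs reported 12.9 → residual 0.1 km
  C: calculated 97.5 vs reported 97.5 → residual 0.0 km
  D: calculated 137.3 vs reported 137.3 → residual 0.0 km
B, C, D are mutually consistent (residuals ≈ 0); A is off by 12.8 km.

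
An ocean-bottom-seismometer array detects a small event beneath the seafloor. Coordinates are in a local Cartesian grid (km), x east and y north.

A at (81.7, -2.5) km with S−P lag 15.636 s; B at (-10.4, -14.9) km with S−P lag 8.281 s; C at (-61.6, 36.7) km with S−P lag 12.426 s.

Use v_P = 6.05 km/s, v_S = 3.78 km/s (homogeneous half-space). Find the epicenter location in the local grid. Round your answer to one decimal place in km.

Distance from S−P lag: d = Δt · v_P v_S / (v_P − v_S) = Δt · (6.05·3.78)/(6.05−3.78) ≈ 10.0744·Δt.
So d_A = 157.52, d_B = 83.43, d_C = 125.19 km.
Circle about each station: (x − 81.7)² + (y + 2.5)² = 157.52²; (x + 10.4)² + (y + 14.9)² = 83.43²; (x + 61.6)² + (y − 36.7)² = 125.19².
Subtracting the A equation from the B and C equations removes the quadratic terms:
-184.2 x − 24.8 y = 11501.02
-286.6 x + 78.4 y = 7600.32
Solving the 2×2 system: x ≈ -50.6, y ≈ -88.0 km.

-50.6 km east, -88.0 km north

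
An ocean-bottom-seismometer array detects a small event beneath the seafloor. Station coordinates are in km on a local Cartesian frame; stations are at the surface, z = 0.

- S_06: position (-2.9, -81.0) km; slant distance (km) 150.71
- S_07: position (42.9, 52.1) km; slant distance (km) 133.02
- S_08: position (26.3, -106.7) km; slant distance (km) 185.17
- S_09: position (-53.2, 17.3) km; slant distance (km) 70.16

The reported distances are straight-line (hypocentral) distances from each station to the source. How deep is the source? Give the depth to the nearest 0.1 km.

Each station gives a sphere (x−x_i)² + (y−y_i)² + z² = d_i² (stations at z=0).
Subtracting the S_06 sphere from S_07 and S_08: z² cancels, leaving linear equations in x and y:
91.6 x + 266.2 y = 3004.59
58.4 x − 51.4 y = -6067.25
Solving: x ≈ -72.116, y ≈ 36.102 km (keep extra digits for the depth step; rounded: -72.1, 36.1).
Then from the S_06 sphere: z² = 150.71² − (x + 2.9)² − (y + 81.0)² with x = -72.116, y = 36.102, so z ≈ 64.883 ≈ 64.9 km.

64.9 km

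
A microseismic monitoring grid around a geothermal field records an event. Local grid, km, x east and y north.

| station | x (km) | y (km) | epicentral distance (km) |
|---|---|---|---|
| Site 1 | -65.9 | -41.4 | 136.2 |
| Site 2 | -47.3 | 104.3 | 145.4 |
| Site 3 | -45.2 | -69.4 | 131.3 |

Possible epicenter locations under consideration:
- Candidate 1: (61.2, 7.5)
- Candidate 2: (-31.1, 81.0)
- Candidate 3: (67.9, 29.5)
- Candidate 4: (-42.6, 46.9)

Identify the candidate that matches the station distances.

Candidate 1

For each candidate, compare |candidate − station| to the reported distance:
Candidate 1: residuals Site 1 0.0, Site 2 0.0, Site 3 0.0 → max 0.0 km
Candidate 2: residuals Site 1 8.9, Site 2 117.0, Site 3 19.8 → max 117.0 km
Candidate 3: residuals Site 1 15.2, Site 2 8.0, Site 3 18.9 → max 18.9 km
Candidate 4: residuals Site 1 44.9, Site 2 87.8, Site 3 15.0 → max 87.8 km
Only Candidate 1 has all residuals ≈ 0.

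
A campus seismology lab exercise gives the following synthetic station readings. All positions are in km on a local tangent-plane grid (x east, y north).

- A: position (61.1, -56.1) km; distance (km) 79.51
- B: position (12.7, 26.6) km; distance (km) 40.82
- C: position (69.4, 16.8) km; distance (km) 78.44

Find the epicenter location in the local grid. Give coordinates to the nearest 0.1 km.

(-4.1, -10.6)

Circle about each station: (x − 61.1)² + (y + 56.1)² = 79.51²; (x − 12.7)² + (y − 26.6)² = 40.82²; (x − 69.4)² + (y − 16.8)² = 78.44².
Subtracting pairs of circle equations eliminates x²+y² and gives linear equations (the radical axes):
-96.8 x + 165.4 y = -1356.00
16.6 x + 145.8 y = -1612.81
Solving the 2×2 system: x ≈ -4.1, y ≈ -10.6 km.
Check against A (with the unrounded x, y): √((x − 61.1)²+(y + 56.1)²) = 79.51 ≈ 79.51 km. ✓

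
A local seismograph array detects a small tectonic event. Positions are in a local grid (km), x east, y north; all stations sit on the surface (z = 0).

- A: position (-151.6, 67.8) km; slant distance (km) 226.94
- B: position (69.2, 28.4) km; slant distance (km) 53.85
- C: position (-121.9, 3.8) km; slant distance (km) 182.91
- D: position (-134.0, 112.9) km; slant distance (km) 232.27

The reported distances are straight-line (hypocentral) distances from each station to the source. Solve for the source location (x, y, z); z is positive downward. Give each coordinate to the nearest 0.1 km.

Each station gives a sphere (x−x_i)² + (y−y_i)² + z² = d_i² (stations at z=0).
Subtracting the A sphere from B and C: z² cancels, leaving linear equations in x and y:
441.6 x − 78.8 y = 26617.74
59.4 x − 128.0 y = 5340.35
Solving: x ≈ 57.601, y ≈ -14.991 km (keep extra digits for the depth step; rounded: 57.6, -15.0).
Then from the A sphere: z² = 226.94² − (x + 151.6)² − (y − 67.8)² with x = 57.601, y = -14.991, so z ≈ 29.704 ≈ 29.7 km.
Check against D (with the unrounded solution): distance 232.27 ≈ 232.27 km. ✓

x ≈ 57.6 km, y ≈ -15.0 km, depth ≈ 29.7 km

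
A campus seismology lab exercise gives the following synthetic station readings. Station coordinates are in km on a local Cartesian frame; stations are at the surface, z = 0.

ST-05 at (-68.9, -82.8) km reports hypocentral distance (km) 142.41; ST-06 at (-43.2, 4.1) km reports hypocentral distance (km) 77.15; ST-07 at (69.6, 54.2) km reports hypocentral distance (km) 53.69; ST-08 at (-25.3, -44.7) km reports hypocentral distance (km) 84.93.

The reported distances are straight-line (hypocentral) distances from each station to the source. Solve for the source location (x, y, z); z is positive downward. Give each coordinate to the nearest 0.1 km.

x ≈ 32.2 km, y ≈ 17.0 km, depth ≈ 10.0 km

Each station gives a sphere (x−x_i)² + (y−y_i)² + z² = d_i² (stations at z=0).
Subtracting the ST-05 sphere from ST-06 and ST-07: z² cancels, leaving linear equations in x and y:
51.4 x + 173.8 y = 4608.49
277.0 x + 274.0 y = 13576.74
Solving: x ≈ 32.206, y ≈ 16.991 km (keep extra digits for the depth step; rounded: 32.2, 17.0).
Then from the ST-05 sphere: z² = 142.41² − (x + 68.9)² − (y + 82.8)² with x = 32.206, y = 16.991, so z ≈ 9.997 ≈ 10.0 km.
Check against ST-08 (with the unrounded solution): distance 84.93 ≈ 84.93 km. ✓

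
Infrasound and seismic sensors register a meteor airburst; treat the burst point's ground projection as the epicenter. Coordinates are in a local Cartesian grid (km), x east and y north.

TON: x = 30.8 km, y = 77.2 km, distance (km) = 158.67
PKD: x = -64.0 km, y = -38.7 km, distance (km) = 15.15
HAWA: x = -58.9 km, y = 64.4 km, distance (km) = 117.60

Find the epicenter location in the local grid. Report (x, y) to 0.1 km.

Circle about each station: (x − 30.8)² + (y − 77.2)² = 158.67²; (x + 64.0)² + (y + 38.7)² = 15.15²; (x + 58.9)² + (y − 64.4)² = 117.60².
Subtracting the TON equation from the PKD and HAWA equations removes the quadratic terms:
-189.6 x − 231.8 y = 23631.86
-179.4 x − 25.6 y = 12054.50
Solving the 2×2 system: x ≈ -59.6, y ≈ -53.2 km.

-59.6 km east, -53.2 km north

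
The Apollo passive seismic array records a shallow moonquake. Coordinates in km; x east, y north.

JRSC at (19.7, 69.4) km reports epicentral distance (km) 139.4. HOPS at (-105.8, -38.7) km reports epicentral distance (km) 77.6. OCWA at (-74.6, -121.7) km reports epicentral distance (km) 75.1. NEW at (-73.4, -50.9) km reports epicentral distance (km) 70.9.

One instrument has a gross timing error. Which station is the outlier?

NEW

Solve using three stations at a time. Using JRSC, HOPS, OCWA (subtract circle equations pairwise → linear system) gives (x, y) ≈ (-31.3, -60.3).
Distances from that point to each station vs reported:
  JRSC: calculated 139.4 vs reported 139.4 → residual 0.0 km
  HOPS: calculated 77.6 vs reported 77.6 → residual 0.0 km
  OCWA: calculated 75.1 vs reported 75.1 → residual 0.0 km
  NEW: calculated 43.2 vs reported 70.9 → residual 27.7 km
JRSC, HOPS, OCWA are mutually consistent (residuals ≈ 0); NEW is off by 27.7 km.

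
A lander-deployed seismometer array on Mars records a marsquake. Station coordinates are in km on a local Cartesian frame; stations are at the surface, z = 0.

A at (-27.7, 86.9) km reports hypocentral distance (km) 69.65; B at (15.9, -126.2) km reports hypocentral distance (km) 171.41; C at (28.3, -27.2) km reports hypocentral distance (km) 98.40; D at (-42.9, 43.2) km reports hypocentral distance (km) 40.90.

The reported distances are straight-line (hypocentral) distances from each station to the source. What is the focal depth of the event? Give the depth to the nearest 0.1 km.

38.9 km

Each station gives a sphere (x−x_i)² + (y−y_i)² + z² = d_i² (stations at z=0).
Subtracting the A sphere from B and C: z² cancels, leaving linear equations in x and y:
87.2 x − 426.2 y = -16669.92
112.0 x − 228.2 y = -11609.61
Solving: x ≈ -41.097, y ≈ 30.705 km (keep extra digits for the depth step; rounded: -41.1, 30.7).
Then from the A sphere: z² = 69.65² − (x + 27.7)² − (y − 86.9)² with x = -41.097, y = 30.705, so z ≈ 38.907 ≈ 38.9 km.
Check against D (with the unrounded solution): distance 40.90 ≈ 40.90 km. ✓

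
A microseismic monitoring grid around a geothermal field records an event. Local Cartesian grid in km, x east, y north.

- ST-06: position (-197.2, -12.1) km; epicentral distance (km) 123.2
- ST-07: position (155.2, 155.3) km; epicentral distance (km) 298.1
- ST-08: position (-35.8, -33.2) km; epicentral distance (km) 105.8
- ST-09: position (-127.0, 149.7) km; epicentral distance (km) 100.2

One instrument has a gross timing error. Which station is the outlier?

ST-07

Solve using three stations at a time. Using ST-06, ST-08, ST-09 (subtract circle equations pairwise → linear system) gives (x, y) ≈ (-94.0, 55.1).
Distances from that point to each station vs reported:
  ST-06: calculated 123.2 vs reported 123.2 → residual 0.0 km
  ST-07: calculated 268.6 vs reported 298.1 → residual 29.5 km
  ST-08: calculated 105.8 vs reported 105.8 → residual 0.0 km
  ST-09: calculated 100.2 vs reported 100.2 → residual 0.0 km
ST-06, ST-08, ST-09 are mutually consistent (residuals ≈ 0); ST-07 is off by 29.5 km.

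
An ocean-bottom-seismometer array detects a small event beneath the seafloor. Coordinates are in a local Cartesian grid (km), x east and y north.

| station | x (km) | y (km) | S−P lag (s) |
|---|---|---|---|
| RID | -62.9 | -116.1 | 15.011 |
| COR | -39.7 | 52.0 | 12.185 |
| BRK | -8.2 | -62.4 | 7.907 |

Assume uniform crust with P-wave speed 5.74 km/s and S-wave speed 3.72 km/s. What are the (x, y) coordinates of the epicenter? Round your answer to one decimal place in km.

65.3 km east, -22.6 km north

Distance from S−P lag: d = Δt · v_P v_S / (v_P − v_S) = Δt · (5.74·3.72)/(5.74−3.72) ≈ 10.5707·Δt.
So d_RID = 158.68, d_COR = 128.80, d_BRK = 83.58 km.
Circle about each station: (x + 62.9)² + (y + 116.1)² = 158.68²; (x + 39.7)² + (y − 52.0)² = 128.80²; (x + 8.2)² + (y + 62.4)² = 83.58².
Subtracting the RID equation from the COR and BRK equations removes the quadratic terms:
46.4 x + 336.2 y = -4565.63
109.4 x + 107.4 y = 4719.11
Solving the 2×2 system: x ≈ 65.3, y ≈ -22.6 km.
Check against RID (with the unrounded x, y): √((x + 62.9)²+(y + 116.1)²) = 158.69 ≈ 158.68 km. ✓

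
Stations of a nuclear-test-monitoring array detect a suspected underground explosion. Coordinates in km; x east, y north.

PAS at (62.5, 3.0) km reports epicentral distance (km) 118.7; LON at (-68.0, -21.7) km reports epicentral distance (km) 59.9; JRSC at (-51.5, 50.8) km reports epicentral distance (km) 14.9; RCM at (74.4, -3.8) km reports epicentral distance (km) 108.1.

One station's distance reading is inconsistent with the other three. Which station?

Solve using three stations at a time. Using PAS, LON, JRSC (subtract circle equations pairwise → linear system) gives (x, y) ≈ (-51.6, 35.9).
Distances from that point to each station vs reported:
  PAS: calculated 118.7 vs reported 118.7 → residual 0.0 km
  LON: calculated 59.9 vs reported 59.9 → residual 0.0 km
  JRSC: calculated 14.9 vs reported 14.9 → residual 0.0 km
  RCM: calculated 132.1 vs reported 108.1 → residual 24.0 km
PAS, LON, JRSC are mutually consistent (residuals ≈ 0); RCM is off by 24.0 km.

RCM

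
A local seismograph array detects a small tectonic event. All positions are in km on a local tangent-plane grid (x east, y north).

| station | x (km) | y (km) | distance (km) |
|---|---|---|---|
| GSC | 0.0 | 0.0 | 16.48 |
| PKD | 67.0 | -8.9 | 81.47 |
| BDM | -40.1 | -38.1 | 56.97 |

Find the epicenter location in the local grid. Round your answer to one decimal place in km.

Circle about each station: x² + y² = 16.48²; (x − 67.0)² + (y + 8.9)² = 81.47²; (x + 40.1)² + (y + 38.1)² = 56.97².
Subtracting pairs of circle equations eliminates x²+y² and gives linear equations (the radical axes):
134.0 x − 17.8 y = -1797.56
-80.2 x − 76.2 y = 85.63
Solving the 2×2 system: x ≈ -11.9, y ≈ 11.4 km.
Check against GSC (with the unrounded x, y): √(x²+y²) = 16.48 ≈ 16.48 km. ✓

-11.9 km east, 11.4 km north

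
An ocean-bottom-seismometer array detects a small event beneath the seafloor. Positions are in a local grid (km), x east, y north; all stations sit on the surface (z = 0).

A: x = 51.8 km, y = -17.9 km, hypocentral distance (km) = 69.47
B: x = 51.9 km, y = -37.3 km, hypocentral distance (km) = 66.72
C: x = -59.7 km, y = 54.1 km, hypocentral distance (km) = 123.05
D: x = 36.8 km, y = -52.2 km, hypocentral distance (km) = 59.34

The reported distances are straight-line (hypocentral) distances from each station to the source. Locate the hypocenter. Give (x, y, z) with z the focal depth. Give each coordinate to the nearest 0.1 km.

(6.4, -37.5, 48.8)

Each station gives a sphere (x−x_i)² + (y−y_i)² + z² = d_i² (stations at z=0).
Subtracting the A sphere from B and C: z² cancels, leaving linear equations in x and y:
0.2 x − 38.8 y = 1455.77
-223.0 x + 144.0 y = -6827.97
Solving: x ≈ 6.412, y ≈ -37.487 km (keep extra digits for the depth step; rounded: 6.4, -37.5).
Then from the A sphere: z² = 69.47² − (x − 51.8)² − (y + 17.9)² with x = 6.412, y = -37.487, so z ≈ 48.809 ≈ 48.8 km.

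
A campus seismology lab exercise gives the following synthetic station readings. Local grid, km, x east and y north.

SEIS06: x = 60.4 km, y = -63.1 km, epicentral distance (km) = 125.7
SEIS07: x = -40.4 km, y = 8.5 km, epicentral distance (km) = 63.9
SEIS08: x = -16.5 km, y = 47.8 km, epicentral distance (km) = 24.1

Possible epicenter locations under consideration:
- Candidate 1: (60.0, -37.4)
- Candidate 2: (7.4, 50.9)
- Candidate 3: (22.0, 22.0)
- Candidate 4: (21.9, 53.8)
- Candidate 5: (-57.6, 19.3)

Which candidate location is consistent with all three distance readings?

Candidate 2

For each candidate, compare |candidate − station| to the reported distance:
Candidate 1: residuals SEIS06 100.0, SEIS07 46.5, SEIS08 90.4 → max 100.0 km
Candidate 2: residuals SEIS06 0.0, SEIS07 0.0, SEIS08 0.0 → max 0.0 km
Candidate 3: residuals SEIS06 32.3, SEIS07 0.1, SEIS08 22.2 → max 32.3 km
Candidate 4: residuals SEIS06 2.6, SEIS07 13.1, SEIS08 14.8 → max 14.8 km
Candidate 5: residuals SEIS06 18.2, SEIS07 43.6, SEIS08 25.9 → max 43.6 km
Only Candidate 2 has all residuals ≈ 0.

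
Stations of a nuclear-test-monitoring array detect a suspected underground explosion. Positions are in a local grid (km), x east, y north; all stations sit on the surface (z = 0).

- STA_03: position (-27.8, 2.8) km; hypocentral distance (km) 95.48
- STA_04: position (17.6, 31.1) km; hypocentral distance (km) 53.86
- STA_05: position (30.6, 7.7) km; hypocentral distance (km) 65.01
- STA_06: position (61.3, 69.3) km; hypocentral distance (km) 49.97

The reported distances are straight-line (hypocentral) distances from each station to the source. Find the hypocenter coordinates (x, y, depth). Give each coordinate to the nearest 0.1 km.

(39.0, 56.0, 42.7)

Each station gives a sphere (x−x_i)² + (y−y_i)² + z² = d_i² (stations at z=0).
Subtracting the STA_03 sphere from STA_04 and STA_05: z² cancels, leaving linear equations in x and y:
90.8 x + 56.6 y = 6711.82
116.8 x + 9.8 y = 5105.10
Solving: x ≈ 39.009, y ≈ 56.003 km (keep extra digits for the depth step; rounded: 39.0, 56.0).
Then from the STA_03 sphere: z² = 95.48² − (x + 27.8)² − (y − 2.8)² with x = 39.009, y = 56.003, so z ≈ 42.690 ≈ 42.7 km.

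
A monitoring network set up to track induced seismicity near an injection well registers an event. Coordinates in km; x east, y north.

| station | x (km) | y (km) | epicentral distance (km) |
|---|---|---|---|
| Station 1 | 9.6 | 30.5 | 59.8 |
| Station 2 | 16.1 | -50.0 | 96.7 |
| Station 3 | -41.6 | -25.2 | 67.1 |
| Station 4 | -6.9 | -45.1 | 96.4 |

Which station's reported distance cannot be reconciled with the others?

Solve using three stations at a time. Using Station 1, Station 3, Station 4 (subtract circle equations pairwise → linear system) gives (x, y) ≈ (-49.3, 41.6).
Distances from that point to each station vs reported:
  Station 1: calculated 59.9 vs reported 59.8 → residual 0.1 km
  Station 2: calculated 112.5 vs reported 96.7 → residual 15.8 km
  Station 3: calculated 67.2 vs reported 67.1 → residual 0.1 km
  Station 4: calculated 96.5 vs reported 96.4 → residual 0.1 km
Station 1, Station 3, Station 4 are mutually consistent (residuals ≈ 0); Station 2 is off by 15.8 km.

Station 2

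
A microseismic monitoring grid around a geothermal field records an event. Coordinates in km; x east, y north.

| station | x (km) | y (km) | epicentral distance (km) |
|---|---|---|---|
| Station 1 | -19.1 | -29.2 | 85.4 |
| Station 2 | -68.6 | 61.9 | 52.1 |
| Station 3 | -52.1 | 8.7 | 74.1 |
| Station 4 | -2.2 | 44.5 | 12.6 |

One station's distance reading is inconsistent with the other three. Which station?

Solve using three stations at a time. Using Station 1, Station 3, Station 4 (subtract circle equations pairwise → linear system) gives (x, y) ≈ (8.3, 51.7).
Distances from that point to each station vs reported:
  Station 1: calculated 85.4 vs reported 85.4 → residual 0.0 km
  Station 2: calculated 77.5 vs reported 52.1 → residual 25.4 km
  Station 3: calculated 74.1 vs reported 74.1 → residual 0.0 km
  Station 4: calculated 12.7 vs reported 12.6 → residual 0.1 km
Station 1, Station 3, Station 4 are mutually consistent (residuals ≈ 0); Station 2 is off by 25.4 km.

Station 2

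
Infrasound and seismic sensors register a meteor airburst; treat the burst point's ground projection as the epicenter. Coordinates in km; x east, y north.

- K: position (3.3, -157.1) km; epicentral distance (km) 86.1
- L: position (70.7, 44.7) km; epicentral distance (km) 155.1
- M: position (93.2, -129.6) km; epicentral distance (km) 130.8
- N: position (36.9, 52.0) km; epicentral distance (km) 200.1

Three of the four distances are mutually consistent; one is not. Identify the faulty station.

Solve using three stations at a time. Using K, L, M (subtract circle equations pairwise → linear system) gives (x, y) ≈ (-26.2, -76.3).
Distances from that point to each station vs reported:
  K: calculated 86.0 vs reported 86.1 → residual 0.1 km
  L: calculated 155.0 vs reported 155.1 → residual 0.1 km
  M: calculated 130.7 vs reported 130.8 → residual 0.1 km
  N: calculated 143.0 vs reported 200.1 → residual 57.1 km
K, L, M are mutually consistent (residuals ≈ 0); N is off by 57.1 km.

N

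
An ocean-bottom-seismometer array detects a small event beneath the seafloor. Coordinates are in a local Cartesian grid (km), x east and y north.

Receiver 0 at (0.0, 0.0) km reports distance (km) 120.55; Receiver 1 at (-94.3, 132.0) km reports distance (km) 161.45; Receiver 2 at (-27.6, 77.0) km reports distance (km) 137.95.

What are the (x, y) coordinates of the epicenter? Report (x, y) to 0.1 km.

(-117.3, -27.8)

Circle about each station: x² + y² = 120.55²; (x + 94.3)² + (y − 132.0)² = 161.45²; (x + 27.6)² + (y − 77.0)² = 137.95².
Subtracting the Receiver 0 equation from the Receiver 1 and Receiver 2 equations removes the quadratic terms:
-188.6 x + 264.0 y = 14782.69
-55.2 x + 154.0 y = 2192.86
Solving the 2×2 system: x ≈ -117.3, y ≈ -27.8 km.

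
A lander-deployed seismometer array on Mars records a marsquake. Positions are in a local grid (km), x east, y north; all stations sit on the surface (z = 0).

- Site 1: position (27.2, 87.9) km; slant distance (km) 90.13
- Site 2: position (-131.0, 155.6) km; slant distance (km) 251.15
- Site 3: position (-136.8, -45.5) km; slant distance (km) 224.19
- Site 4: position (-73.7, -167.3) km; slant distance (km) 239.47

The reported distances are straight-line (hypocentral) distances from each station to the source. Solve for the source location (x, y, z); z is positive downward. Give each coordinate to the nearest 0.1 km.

x ≈ 77.0 km, y ≈ 17.1 km, depth ≈ 25.1 km

Each station gives a sphere (x−x_i)² + (y−y_i)² + z² = d_i² (stations at z=0).
Subtracting the Site 1 sphere from Site 2 and Site 3: z² cancels, leaving linear equations in x and y:
-316.4 x + 135.4 y = -22046.80
-328.0 x − 266.8 y = -29819.50
Solving: x ≈ 77.000, y ≈ 17.105 km (keep extra digits for the depth step; rounded: 77.0, 17.1).
Then from the Site 1 sphere: z² = 90.13² − (x − 27.2)² − (y − 87.9)² with x = 77.000, y = 17.105, so z ≈ 25.129 ≈ 25.1 km.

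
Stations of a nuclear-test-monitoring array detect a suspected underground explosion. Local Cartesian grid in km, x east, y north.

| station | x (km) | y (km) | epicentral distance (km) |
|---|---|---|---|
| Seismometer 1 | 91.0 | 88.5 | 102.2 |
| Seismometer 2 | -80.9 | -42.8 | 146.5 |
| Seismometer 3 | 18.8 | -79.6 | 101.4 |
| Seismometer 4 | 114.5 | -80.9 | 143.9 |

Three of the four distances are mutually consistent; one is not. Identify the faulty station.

Solve using three stations at a time. Using Seismometer 1, Seismometer 3, Seismometer 4 (subtract circle equations pairwise → linear system) gives (x, y) ≈ (13.6, 21.7).
Distances from that point to each station vs reported:
  Seismometer 1: calculated 102.3 vs reported 102.2 → residual 0.1 km
  Seismometer 2: calculated 114.4 vs reported 146.5 → residual 32.1 km
  Seismometer 3: calculated 101.5 vs reported 101.4 → residual 0.1 km
  Seismometer 4: calculated 143.9 vs reported 143.9 → residual 0.0 km
Seismometer 1, Seismometer 3, Seismometer 4 are mutually consistent (residuals ≈ 0); Seismometer 2 is off by 32.1 km.

Seismometer 2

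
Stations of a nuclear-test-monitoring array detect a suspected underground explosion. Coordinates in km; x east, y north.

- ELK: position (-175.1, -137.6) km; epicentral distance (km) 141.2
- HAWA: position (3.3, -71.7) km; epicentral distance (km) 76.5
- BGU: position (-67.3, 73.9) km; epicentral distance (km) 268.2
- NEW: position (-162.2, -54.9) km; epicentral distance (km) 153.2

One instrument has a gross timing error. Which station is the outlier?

Solve using three stations at a time. Using ELK, HAWA, NEW (subtract circle equations pairwise → linear system) gives (x, y) ≈ (-33.9, -138.6).
Distances from that point to each station vs reported:
  ELK: calculated 141.2 vs reported 141.2 → residual 0.0 km
  HAWA: calculated 76.6 vs reported 76.5 → residual 0.1 km
  BGU: calculated 215.1 vs reported 268.2 → residual 53.1 km
  NEW: calculated 153.2 vs reported 153.2 → residual 0.0 km
ELK, HAWA, NEW are mutually consistent (residuals ≈ 0); BGU is off by 53.1 km.

BGU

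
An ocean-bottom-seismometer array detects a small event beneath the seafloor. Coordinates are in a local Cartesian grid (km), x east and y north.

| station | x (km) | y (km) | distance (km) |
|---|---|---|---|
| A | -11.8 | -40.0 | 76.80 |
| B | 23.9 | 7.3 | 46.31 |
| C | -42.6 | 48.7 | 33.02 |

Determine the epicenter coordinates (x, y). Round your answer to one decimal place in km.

Circle about each station: (x + 11.8)² + (y + 40.0)² = 76.80²; (x − 23.9)² + (y − 7.3)² = 46.31²; (x + 42.6)² + (y − 48.7)² = 33.02².
Subtracting the A equation from the B and C equations removes the quadratic terms:
71.4 x + 94.6 y = 2638.88
-61.6 x + 177.4 y = 7255.13
Solving the 2×2 system: x ≈ -11.8, y ≈ 36.8 km.

(-11.8, 36.8)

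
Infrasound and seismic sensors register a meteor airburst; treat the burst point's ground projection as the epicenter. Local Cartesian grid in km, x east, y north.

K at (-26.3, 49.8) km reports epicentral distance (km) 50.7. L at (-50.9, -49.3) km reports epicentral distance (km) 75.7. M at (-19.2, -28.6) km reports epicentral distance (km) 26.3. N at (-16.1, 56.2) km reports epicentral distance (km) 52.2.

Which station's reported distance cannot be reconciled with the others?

M

Solve using three stations at a time. Using K, L, N (subtract circle equations pairwise → linear system) gives (x, y) ≈ (0.4, 6.5).
Distances from that point to each station vs reported:
  K: calculated 50.9 vs reported 50.7 → residual 0.2 km
  L: calculated 75.8 vs reported 75.7 → residual 0.1 km
  M: calculated 40.2 vs reported 26.3 → residual 13.9 km
  N: calculated 52.4 vs reported 52.2 → residual 0.2 km
K, L, N are mutually consistent (residuals ≈ 0); M is off by 13.9 km.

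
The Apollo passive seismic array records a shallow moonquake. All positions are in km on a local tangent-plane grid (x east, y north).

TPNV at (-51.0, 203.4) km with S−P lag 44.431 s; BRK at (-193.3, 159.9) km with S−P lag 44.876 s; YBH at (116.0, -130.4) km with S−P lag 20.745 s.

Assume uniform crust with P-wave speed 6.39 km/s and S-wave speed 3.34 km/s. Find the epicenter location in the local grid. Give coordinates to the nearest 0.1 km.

x ≈ -27.2 km, y ≈ -106.6 km

Distance from S−P lag: d = Δt · v_P v_S / (v_P − v_S) = Δt · (6.39·3.34)/(6.39−3.34) ≈ 6.9976·Δt.
So d_TPNV = 310.91, d_BRK = 314.02, d_YBH = 145.16 km.
Circle about each station: (x + 51.0)² + (y − 203.4)² = 310.91²; (x + 193.3)² + (y − 159.9)² = 314.02²; (x − 116.0)² + (y + 130.4)² = 145.16².
Subtracting the TPNV equation from the BRK and YBH equations removes the quadratic terms:
-284.6 x − 87.0 y = 17016.81
334.0 x − 667.6 y = 62081.20
Solving the 2×2 system: x ≈ -27.2, y ≈ -106.6 km.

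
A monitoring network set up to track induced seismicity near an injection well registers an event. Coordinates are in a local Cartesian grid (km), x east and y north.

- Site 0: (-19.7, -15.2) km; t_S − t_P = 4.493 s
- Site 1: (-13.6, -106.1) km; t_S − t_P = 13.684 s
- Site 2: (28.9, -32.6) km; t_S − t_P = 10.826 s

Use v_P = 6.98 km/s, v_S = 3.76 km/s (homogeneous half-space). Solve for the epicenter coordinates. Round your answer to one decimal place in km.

Distance from S−P lag: d = Δt · v_P v_S / (v_P − v_S) = Δt · (6.98·3.76)/(6.98−3.76) ≈ 8.1506·Δt.
So d_Site 0 = 36.62, d_Site 1 = 111.53, d_Site 2 = 88.24 km.
Circle about each station: (x + 19.7)² + (y + 15.2)² = 36.62²; (x + 13.6)² + (y + 106.1)² = 111.53²; (x − 28.9)² + (y + 32.6)² = 88.24².
Subtracting the Site 0 equation from the Site 1 and Site 2 equations removes the quadratic terms:
12.2 x − 181.8 y = -274.88
97.2 x − 34.8 y = -5166.43
Solving the 2×2 system: x ≈ -53.9, y ≈ -2.1 km.

(-53.9, -2.1)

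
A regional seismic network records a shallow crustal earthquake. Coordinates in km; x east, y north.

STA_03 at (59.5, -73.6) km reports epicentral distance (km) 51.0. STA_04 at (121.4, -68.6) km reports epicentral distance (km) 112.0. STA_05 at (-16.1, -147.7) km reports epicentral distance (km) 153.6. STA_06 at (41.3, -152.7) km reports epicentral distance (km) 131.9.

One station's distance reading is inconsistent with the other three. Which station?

Solve using three stations at a time. Using STA_03, STA_05, STA_06 (subtract circle equations pairwise → linear system) gives (x, y) ≈ (77.4, -25.8).
Distances from that point to each station vs reported:
  STA_03: calculated 51.0 vs reported 51.0 → residual 0.0 km
  STA_04: calculated 61.4 vs reported 112.0 → residual 50.6 km
  STA_05: calculated 153.6 vs reported 153.6 → residual 0.0 km
  STA_06: calculated 131.9 vs reported 131.9 → residual 0.0 km
STA_03, STA_05, STA_06 are mutually consistent (residuals ≈ 0); STA_04 is off by 50.6 km.

STA_04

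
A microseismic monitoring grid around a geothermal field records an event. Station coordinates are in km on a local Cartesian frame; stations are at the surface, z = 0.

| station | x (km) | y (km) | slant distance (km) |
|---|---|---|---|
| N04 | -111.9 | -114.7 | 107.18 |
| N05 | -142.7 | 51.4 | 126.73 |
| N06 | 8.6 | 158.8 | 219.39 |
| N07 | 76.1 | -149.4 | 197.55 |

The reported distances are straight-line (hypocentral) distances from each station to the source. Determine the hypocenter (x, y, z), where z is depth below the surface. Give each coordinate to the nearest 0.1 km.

x ≈ -73.3 km, y ≈ -35.4 km, depth ≈ 60.9 km

Each station gives a sphere (x−x_i)² + (y−y_i)² + z² = d_i² (stations at z=0).
Subtracting the N04 sphere from N05 and N06: z² cancels, leaving linear equations in x and y:
-61.6 x + 332.2 y = -7245.39
241.0 x + 547.0 y = -37030.72
Solving: x ≈ -73.301, y ≈ -35.403 km (keep extra digits for the depth step; rounded: -73.3, -35.4).
Then from the N04 sphere: z² = 107.18² − (x + 111.9)² − (y + 114.7)² with x = -73.301, y = -35.403, so z ≈ 60.907 ≈ 60.9 km.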